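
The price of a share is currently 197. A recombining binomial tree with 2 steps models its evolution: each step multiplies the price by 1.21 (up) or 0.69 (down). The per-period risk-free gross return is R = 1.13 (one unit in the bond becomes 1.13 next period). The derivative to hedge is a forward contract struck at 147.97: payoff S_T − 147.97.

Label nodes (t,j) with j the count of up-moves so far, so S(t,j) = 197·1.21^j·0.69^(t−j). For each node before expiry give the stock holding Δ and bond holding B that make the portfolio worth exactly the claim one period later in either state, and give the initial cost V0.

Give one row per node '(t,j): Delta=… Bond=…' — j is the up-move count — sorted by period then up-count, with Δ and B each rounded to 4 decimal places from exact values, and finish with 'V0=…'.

No-arbitrage ⇒ martingale measure with p* = (R−d)/(u−d) = 0.8462.
Terminal payoffs: V(2,0)=-54.1783, V(2,1)=16.5053, V(2,2)=140.4577
(1,0): S=135.9300. Δ = (V_up−V_dn)/(S_up−S_dn) = (16.5053−-54.1783)/(164.4753−93.7917) = 1.0000. V = [p*·16.5053 + (1−p*)·-54.1783]/1.13 = 4.9831. B = V − Δ·S = -130.9469.
(1,1): S=238.3700. Δ = (V_up−V_dn)/(S_up−S_dn) = (140.4577−16.5053)/(288.4277−164.4753) = 1.0000. V = [p*·140.4577 + (1−p*)·16.5053]/1.13 = 107.4231. B = V − Δ·S = -130.9469.
(0,0): S=197.0000. Δ = (V_up−V_dn)/(S_up−S_dn) = (107.4231−4.9831)/(238.3700−135.9300) = 1.0000. V = [p*·107.4231 + (1−p*)·4.9831]/1.13 = 81.1178. B = V − Δ·S = -115.8822.
The time-0 hedge costs 81.1178, which is the no-arbitrage price.

(0,0): Delta=1.0000 Bond=-115.8822
(1,0): Delta=1.0000 Bond=-130.9469
(1,1): Delta=1.0000 Bond=-130.9469
V0=81.1178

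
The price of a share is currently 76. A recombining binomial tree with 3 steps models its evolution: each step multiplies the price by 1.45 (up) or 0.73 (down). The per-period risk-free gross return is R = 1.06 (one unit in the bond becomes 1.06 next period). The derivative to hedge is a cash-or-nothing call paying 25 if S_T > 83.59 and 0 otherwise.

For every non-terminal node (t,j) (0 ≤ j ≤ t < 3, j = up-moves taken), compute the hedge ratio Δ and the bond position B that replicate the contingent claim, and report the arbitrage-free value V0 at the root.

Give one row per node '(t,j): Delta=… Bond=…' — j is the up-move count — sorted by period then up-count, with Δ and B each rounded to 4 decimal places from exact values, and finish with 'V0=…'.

(0,0): Delta=0.2019 Bond=-6.1577
(1,0): Delta=0.2706 Bond=-10.3395
(1,1): Delta=0.1610 Bond=-2.0215
(2,0): Delta=0.0000 Bond=0.0000
(2,1): Delta=0.4316 Bond=-23.9125
(2,2): Delta=0.0000 Bond=23.5849
V0=9.1864

Under the risk-neutral measure, an up-move has probability p* = (R−d)/(u−d) = 0.4583 and values discount at R = 1.06.
Terminal payoffs: V(3,0)=0.0000, V(3,1)=0.0000, V(3,2)=25.0000, V(3,3)=25.0000
(2,0): S=40.5004. Δ = (V_up−V_dn)/(S_up−S_dn) = (0.0000−0.0000)/(58.7256−29.5653) = 0.0000. V = [p*·0.0000 + (1−p*)·0.0000]/1.06 = 0.0000. B = V − Δ·S = 0.0000.
(2,1): S=80.4460. Δ = (V_up−V_dn)/(S_up−S_dn) = (25.0000−0.0000)/(116.6467−58.7256) = 0.4316. V = [p*·25.0000 + (1−p*)·0.0000]/1.06 = 10.8097. B = V − Δ·S = -23.9125.
(2,2): S=159.7900. Δ = (V_up−V_dn)/(S_up−S_dn) = (25.0000−25.0000)/(231.6955−116.6467) = 0.0000. V = [p*·25.0000 + (1−p*)·25.0000]/1.06 = 23.5849. B = V − Δ·S = 23.5849.
(1,0): S=55.4800. Δ = (V_up−V_dn)/(S_up−S_dn) = (10.8097−0.0000)/(80.4460−40.5004) = 0.2706. V = [p*·10.8097 + (1−p*)·0.0000]/1.06 = 4.6740. B = V − Δ·S = -10.3395.
(1,1): S=110.2000. Δ = (V_up−V_dn)/(S_up−S_dn) = (23.5849−10.8097)/(159.7900−80.4460) = 0.1610. V = [p*·23.5849 + (1−p*)·10.8097]/1.06 = 15.7217. B = V − Δ·S = -2.0215.
(0,0): S=76.0000. Δ = (V_up−V_dn)/(S_up−S_dn) = (15.7217−4.6740)/(110.2000−55.4800) = 0.2019. V = [p*·15.7217 + (1−p*)·4.6740]/1.06 = 9.1864. B = V − Δ·S = -6.1577.
Self-financing check: at every node Δ·S+B equals the discounted successor values.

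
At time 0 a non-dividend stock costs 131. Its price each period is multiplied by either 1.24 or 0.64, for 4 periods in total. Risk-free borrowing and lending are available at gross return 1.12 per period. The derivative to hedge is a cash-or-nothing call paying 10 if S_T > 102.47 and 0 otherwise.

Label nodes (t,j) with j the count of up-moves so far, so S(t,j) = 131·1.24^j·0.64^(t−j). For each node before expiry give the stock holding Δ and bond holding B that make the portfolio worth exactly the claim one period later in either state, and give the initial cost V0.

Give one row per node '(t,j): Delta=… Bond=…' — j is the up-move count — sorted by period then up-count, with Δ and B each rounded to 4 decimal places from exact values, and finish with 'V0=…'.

(0,0): Delta=0.0348 Bond=0.6508
(1,0): Delta=0.1014 Bond=-4.8591
(1,1): Delta=0.0262 Bond=2.1259
(2,0): Delta=0.0000 Bond=0.0000
(2,1): Delta=0.1145 Bond=-6.8027
(2,2): Delta=0.0148 Bond=4.6769
(3,0): Delta=0.0000 Bond=0.0000
(3,1): Delta=0.0000 Bond=0.0000
(3,2): Delta=0.1293 Bond=-9.5238
(3,3): Delta=0.0000 Bond=8.9286
V0=5.2062

The replicating-portfolio and risk-neutral prices coincide; use p* = (1.12−0.64)/(1.24−0.64) = 0.8000 for the latter.
Terminal values V(4,·): V(4,0)=0.0000, V(4,1)=0.0000, V(4,2)=0.0000, V(4,3)=10.0000, V(4,4)=10.0000
  t=3,j=0: stock 34.3409 → up 42.5827 (V=0.0000), down 21.9782 (V=0.0000). Price 0.0000; hedge Δ=0.0000, bond B=0.0000.
  t=3,j=1: stock 66.5354 → up 82.5039 (V=0.0000), down 42.5827 (V=0.0000). Price 0.0000; hedge Δ=0.0000, bond B=0.0000.
  t=3,j=2: stock 128.9124 → up 159.8514 (V=10.0000), down 82.5039 (V=0.0000). Price 7.1429; hedge Δ=0.1293, bond B=-9.5238.
  t=3,j=3: stock 249.7677 → up 309.7120 (V=10.0000), down 159.8514 (V=10.0000). Price 8.9286; hedge Δ=0.0000, bond B=8.9286.
  t=2,j=0: stock 53.6576 → up 66.5354 (V=0.0000), down 34.3409 (V=0.0000). Price 0.0000; hedge Δ=0.0000, bond B=0.0000.
  t=2,j=1: stock 103.9616 → up 128.9124 (V=7.1429), down 66.5354 (V=0.0000). Price 5.1020; hedge Δ=0.1145, bond B=-6.8027.
  t=2,j=2: stock 201.4256 → up 249.7677 (V=8.9286), down 128.9124 (V=7.1429). Price 7.6531; hedge Δ=0.0148, bond B=4.6769.
  t=1,j=0: stock 83.8400 → up 103.9616 (V=5.1020), down 53.6576 (V=0.0000). Price 3.6443; hedge Δ=0.1014, bond B=-4.8591.
  t=1,j=1: stock 162.4400 → up 201.4256 (V=7.6531), down 103.9616 (V=5.1020). Price 6.3776; hedge Δ=0.0262, bond B=2.1259.
  t=0,j=0: stock 131.0000 → up 162.4400 (V=6.3776), down 83.8400 (V=3.6443). Price 5.2062; hedge Δ=0.0348, bond B=0.6508.
Root portfolio cost Δ·131+B reproduces V0=5.2062.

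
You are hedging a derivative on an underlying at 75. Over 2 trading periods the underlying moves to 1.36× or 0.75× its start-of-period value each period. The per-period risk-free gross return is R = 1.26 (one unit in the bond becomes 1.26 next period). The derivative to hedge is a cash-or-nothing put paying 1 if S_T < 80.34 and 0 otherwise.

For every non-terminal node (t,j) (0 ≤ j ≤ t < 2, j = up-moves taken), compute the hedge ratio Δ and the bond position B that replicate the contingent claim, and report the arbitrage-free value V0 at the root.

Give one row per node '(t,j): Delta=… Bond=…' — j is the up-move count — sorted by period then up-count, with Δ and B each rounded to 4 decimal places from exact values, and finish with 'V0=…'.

(0,0): Delta=-0.0145 Bond=1.2774
(1,0): Delta=0.0000 Bond=0.7937
(1,1): Delta=-0.0161 Bond=1.7695
V0=0.1896

No-arbitrage ⇒ martingale measure with p* = (R−d)/(u−d) = 0.8361.
Terminal payoffs: V(2,0)=1.0000, V(2,1)=1.0000, V(2,2)=0.0000
Node (1,0) S=56.2500: V=(p*·1.0000+(1−p*)·1.0000)/1.26=0.7937; Δ=(1.0000−1.0000)/(76.5000−42.1875)=0.0000; B=V−Δ·S=0.7937
Node (1,1) S=102.0000: V=(p*·0.0000+(1−p*)·1.0000)/1.26=0.1301; Δ=(0.0000−1.0000)/(138.7200−76.5000)=-0.0161; B=V−Δ·S=1.7695
Node (0,0) S=75.0000: V=(p*·0.1301+(1−p*)·0.7937)/1.26=0.1896; Δ=(0.1301−0.7937)/(102.0000−56.2500)=-0.0145; B=V−Δ·S=1.2774
Self-financing check: at every node Δ·S+B equals the discounted successor values.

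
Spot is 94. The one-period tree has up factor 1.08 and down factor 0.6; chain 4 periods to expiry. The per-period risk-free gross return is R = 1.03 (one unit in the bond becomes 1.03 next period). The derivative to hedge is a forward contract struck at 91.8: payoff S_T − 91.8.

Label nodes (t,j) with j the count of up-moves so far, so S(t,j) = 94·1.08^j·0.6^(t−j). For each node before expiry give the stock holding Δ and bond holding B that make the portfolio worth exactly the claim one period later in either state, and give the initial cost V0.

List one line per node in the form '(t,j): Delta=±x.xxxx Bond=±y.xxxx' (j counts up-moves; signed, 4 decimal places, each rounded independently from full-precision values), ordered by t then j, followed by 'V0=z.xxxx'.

(0,0): Delta=1.0000 Bond=-81.5631
(1,0): Delta=1.0000 Bond=-84.0100
(1,1): Delta=1.0000 Bond=-84.0100
(2,0): Delta=1.0000 Bond=-86.5303
(2,1): Delta=1.0000 Bond=-86.5303
(2,2): Delta=1.0000 Bond=-86.5303
(3,0): Delta=1.0000 Bond=-89.1262
(3,1): Delta=1.0000 Bond=-89.1262
(3,2): Delta=1.0000 Bond=-89.1262
(3,3): Delta=1.0000 Bond=-89.1262
V0=12.4369

Under the risk-neutral measure, an up-move has probability p* = (R−d)/(u−d) = 0.8958 and values discount at R = 1.03.
Payoff layer (t=4): V(4,0)=-79.6176, V(4,1)=-69.8717, V(4,2)=-52.3290, V(4,3)=-20.7522, V(4,4)=36.0860
(3,0): S=20.3040. Δ = (V_up−V_dn)/(S_up−S_dn) = (-69.8717−-79.6176)/(21.9283−12.1824) = 1.0000. V = [p*·-69.8717 + (1−p*)·-79.6176]/1.03 = -68.8222. B = V − Δ·S = -89.1262.
(3,1): S=36.5472. Δ = (V_up−V_dn)/(S_up−S_dn) = (-52.3290−-69.8717)/(39.4710−21.9283) = 1.0000. V = [p*·-52.3290 + (1−p*)·-69.8717]/1.03 = -52.5790. B = V − Δ·S = -89.1262.
(3,2): S=65.7850. Δ = (V_up−V_dn)/(S_up−S_dn) = (-20.7522−-52.3290)/(71.0478−39.4710) = 1.0000. V = [p*·-20.7522 + (1−p*)·-52.3290]/1.03 = -23.3413. B = V − Δ·S = -89.1262.
(3,3): S=118.4129. Δ = (V_up−V_dn)/(S_up−S_dn) = (36.0860−-20.7522)/(127.8860−71.0478) = 1.0000. V = [p*·36.0860 + (1−p*)·-20.7522]/1.03 = 29.2867. B = V − Δ·S = -89.1262.
(2,0): S=33.8400. Δ = (V_up−V_dn)/(S_up−S_dn) = (-52.5790−-68.8222)/(36.5472−20.3040) = 1.0000. V = [p*·-52.5790 + (1−p*)·-68.8222]/1.03 = -52.6903. B = V − Δ·S = -86.5303.
(2,1): S=60.9120. Δ = (V_up−V_dn)/(S_up−S_dn) = (-23.3413−-52.5790)/(65.7850−36.5472) = 1.0000. V = [p*·-23.3413 + (1−p*)·-52.5790]/1.03 = -25.6183. B = V − Δ·S = -86.5303.
(2,2): S=109.6416. Δ = (V_up−V_dn)/(S_up−S_dn) = (29.2867−-23.3413)/(118.4129−65.7850) = 1.0000. V = [p*·29.2867 + (1−p*)·-23.3413]/1.03 = 23.1113. B = V − Δ·S = -86.5303.
(1,0): S=56.4000. Δ = (V_up−V_dn)/(S_up−S_dn) = (-25.6183−-52.6903)/(60.9120−33.8400) = 1.0000. V = [p*·-25.6183 + (1−p*)·-52.6903]/1.03 = -27.6100. B = V − Δ·S = -84.0100.
(1,1): S=101.5200. Δ = (V_up−V_dn)/(S_up−S_dn) = (23.1113−-25.6183)/(109.6416−60.9120) = 1.0000. V = [p*·23.1113 + (1−p*)·-25.6183]/1.03 = 17.5100. B = V − Δ·S = -84.0100.
(0,0): S=94.0000. Δ = (V_up−V_dn)/(S_up−S_dn) = (17.5100−-27.6100)/(101.5200−56.4000) = 1.0000. V = [p*·17.5100 + (1−p*)·-27.6100]/1.03 = 12.4369. B = V − Δ·S = -81.5631.
The time-0 hedge costs 12.4369, which is the no-arbitrage price.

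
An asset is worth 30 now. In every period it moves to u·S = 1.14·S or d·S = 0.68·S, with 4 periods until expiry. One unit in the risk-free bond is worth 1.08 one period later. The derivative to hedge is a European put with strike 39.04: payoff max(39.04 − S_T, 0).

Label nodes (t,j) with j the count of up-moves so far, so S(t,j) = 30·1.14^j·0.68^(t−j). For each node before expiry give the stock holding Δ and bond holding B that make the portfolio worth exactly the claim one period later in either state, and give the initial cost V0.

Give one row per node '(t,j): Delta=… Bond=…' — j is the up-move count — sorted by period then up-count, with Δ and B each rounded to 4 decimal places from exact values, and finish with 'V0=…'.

Risk-neutral probability p* = (R−d)/(u−d) = (1.08−0.68)/(1.14−0.68) = 0.8696.
At expiry t=4: V(4,0)=32.6256, V(4,1)=28.2864, V(4,2)=21.0119, V(4,3)=8.8165, V(4,4)=0.0000
Node (3,0) S=9.4330: V=(p*·28.2864+(1−p*)·32.6256)/1.08=26.7152; Δ=(28.2864−32.6256)/(10.7536−6.4144)=-1.0000; B=V−Δ·S=36.1481
Node (3,1) S=15.8141: V=(p*·21.0119+(1−p*)·28.2864)/1.08=20.3341; Δ=(21.0119−28.2864)/(18.0281−10.7536)=-1.0000; B=V−Δ·S=36.1481
Node (3,2) S=26.5118: V=(p*·8.8165+(1−p*)·21.0119)/1.08=9.6363; Δ=(8.8165−21.0119)/(30.2235−18.0281)=-1.0000; B=V−Δ·S=36.1481
Node (3,3) S=44.4463: V=(p*·0.0000+(1−p*)·8.8165)/1.08=1.0648; Δ=(0.0000−8.8165)/(50.6688−30.2235)=-0.4312; B=V−Δ·S=20.2311
Node (2,0) S=13.8720: V=(p*·20.3341+(1−p*)·26.7152)/1.08=19.5985; Δ=(20.3341−26.7152)/(15.8141−9.4330)=-1.0000; B=V−Δ·S=33.4705
Node (2,1) S=23.2560: V=(p*·9.6363+(1−p*)·20.3341)/1.08=10.2145; Δ=(9.6363−20.3341)/(26.5118−15.8141)=-1.0000; B=V−Δ·S=33.4705
Node (2,2) S=38.9880: V=(p*·1.0648+(1−p*)·9.6363)/1.08=2.0211; Δ=(1.0648−9.6363)/(44.4463−26.5118)=-0.4779; B=V−Δ·S=20.6549
Node (1,0) S=20.4000: V=(p*·10.2145+(1−p*)·19.5985)/1.08=10.5912; Δ=(10.2145−19.5985)/(23.2560−13.8720)=-1.0000; B=V−Δ·S=30.9912
Node (1,1) S=34.2000: V=(p*·2.0211+(1−p*)·10.2145)/1.08=2.8610; Δ=(2.0211−10.2145)/(38.9880−23.2560)=-0.5208; B=V−Δ·S=20.6726
Node (0,0) S=30.0000: V=(p*·2.8610+(1−p*)·10.5912)/1.08=3.5826; Δ=(2.8610−10.5912)/(34.2000−20.4000)=-0.5602; B=V−Δ·S=20.3875
Check: Δ(0,0)·S0 + B(0,0) = 3.5826 = V0.

(0,0): Delta=-0.5602 Bond=20.3875
(1,0): Delta=-1.0000 Bond=30.9912
(1,1): Delta=-0.5208 Bond=20.6726
(2,0): Delta=-1.0000 Bond=33.4705
(2,1): Delta=-1.0000 Bond=33.4705
(2,2): Delta=-0.4779 Bond=20.6549
(3,0): Delta=-1.0000 Bond=36.1481
(3,1): Delta=-1.0000 Bond=36.1481
(3,2): Delta=-1.0000 Bond=36.1481
(3,3): Delta=-0.4312 Bond=20.2311
V0=3.5826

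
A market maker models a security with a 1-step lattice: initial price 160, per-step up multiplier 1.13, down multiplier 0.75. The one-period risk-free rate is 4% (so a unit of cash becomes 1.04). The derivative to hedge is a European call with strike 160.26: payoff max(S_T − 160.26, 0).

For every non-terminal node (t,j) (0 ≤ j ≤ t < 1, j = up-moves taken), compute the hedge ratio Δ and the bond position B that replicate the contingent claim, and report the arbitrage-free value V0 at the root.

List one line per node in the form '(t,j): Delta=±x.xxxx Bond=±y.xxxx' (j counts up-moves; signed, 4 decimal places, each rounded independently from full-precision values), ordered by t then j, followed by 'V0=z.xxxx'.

(0,0): Delta=0.3378 Bond=-38.9803
V0=15.0724

No-arbitrage ⇒ martingale measure with p* = (R−d)/(u−d) = 0.7632.
At expiry t=1: V(1,0)=0.0000, V(1,1)=20.5400
(0,0): S=160.0000. Δ = (V_up−V_dn)/(S_up−S_dn) = (20.5400−0.0000)/(180.8000−120.0000) = 0.3378. V = [p*·20.5400 + (1−p*)·0.0000]/1.04 = 15.0724. B = V − Δ·S = -38.9803.
Check: Δ(0,0)·S0 + B(0,0) = 15.0724 = V0.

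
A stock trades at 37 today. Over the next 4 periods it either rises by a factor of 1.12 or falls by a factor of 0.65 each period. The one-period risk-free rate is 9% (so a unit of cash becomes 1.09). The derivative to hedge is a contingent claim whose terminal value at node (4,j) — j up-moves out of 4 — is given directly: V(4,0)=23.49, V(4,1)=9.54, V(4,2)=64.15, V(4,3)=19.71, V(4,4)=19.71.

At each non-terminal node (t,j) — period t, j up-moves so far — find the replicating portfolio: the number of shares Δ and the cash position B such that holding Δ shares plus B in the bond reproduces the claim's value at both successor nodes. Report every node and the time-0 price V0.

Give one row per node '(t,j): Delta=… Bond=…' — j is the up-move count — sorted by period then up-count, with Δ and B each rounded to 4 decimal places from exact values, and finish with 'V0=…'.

(0,0): Delta=-0.3036 Bond=25.8631
(1,0): Delta=-2.4184 Bond=79.0519
(1,1): Delta=-0.2199 Bond=24.7230
(2,0): Delta=6.2725 Bond=-49.6944
(2,1): Delta=-2.7623 Bond=95.4298
(2,2): Delta=-0.1193 Bond=22.2789
(3,0): Delta=-2.9210 Bond=39.2500
(3,1): Delta=6.6363 Bond=-60.5362
(3,2): Delta=-3.1342 Bond=115.2381
(3,3): Delta=0.0000 Bond=18.0826
V0=14.6306

Risk-neutral probability p* = (R−d)/(u−d) = (1.09−0.65)/(1.12−0.65) = 0.9362.
Terminal payoffs: V(4,0)=23.4900, V(4,1)=9.5400, V(4,2)=64.1500, V(4,3)=19.7100, V(4,4)=19.7100
(3,0): S=10.1611. Δ = (V_up−V_dn)/(S_up−S_dn) = (9.5400−23.4900)/(11.3805−6.6047) = -2.9210. V = [p*·9.5400 + (1−p*)·23.4900]/1.09 = 9.5692. B = V − Δ·S = 39.2500.
(3,1): S=17.5084. Δ = (V_up−V_dn)/(S_up−S_dn) = (64.1500−9.5400)/(19.6094−11.3805) = 6.6363. V = [p*·64.1500 + (1−p*)·9.5400]/1.09 = 55.6553. B = V − Δ·S = -60.5362.
(3,2): S=30.1683. Δ = (V_up−V_dn)/(S_up−S_dn) = (19.7100−64.1500)/(33.7885−19.6094) = -3.1342. V = [p*·19.7100 + (1−p*)·64.1500]/1.09 = 20.6850. B = V − Δ·S = 115.2381.
(3,3): S=51.9823. Δ = (V_up−V_dn)/(S_up−S_dn) = (19.7100−19.7100)/(58.2202−33.7885) = 0.0000. V = [p*·19.7100 + (1−p*)·19.7100]/1.09 = 18.0826. B = V − Δ·S = 18.0826.
(2,0): S=15.6325. Δ = (V_up−V_dn)/(S_up−S_dn) = (55.6553−9.5692)/(17.5084−10.1611) = 6.2725. V = [p*·55.6553 + (1−p*)·9.5692]/1.09 = 48.3611. B = V − Δ·S = -49.6944.
(2,1): S=26.9360. Δ = (V_up−V_dn)/(S_up−S_dn) = (20.6850−55.6553)/(30.1683−17.5084) = -2.7623. V = [p*·20.6850 + (1−p*)·55.6553]/1.09 = 21.0249. B = V − Δ·S = 95.4298.
(2,2): S=46.4128. Δ = (V_up−V_dn)/(S_up−S_dn) = (18.0826−20.6850)/(51.9823−30.1683) = -0.1193. V = [p*·18.0826 + (1−p*)·20.6850]/1.09 = 16.7419. B = V − Δ·S = 22.2789.
(1,0): S=24.0500. Δ = (V_up−V_dn)/(S_up−S_dn) = (21.0249−48.3611)/(26.9360−15.6325) = -2.4184. V = [p*·21.0249 + (1−p*)·48.3611]/1.09 = 20.8897. B = V − Δ·S = 79.0519.
(1,1): S=41.4400. Δ = (V_up−V_dn)/(S_up−S_dn) = (16.7419−21.0249)/(46.4128−26.9360) = -0.2199. V = [p*·16.7419 + (1−p*)·21.0249]/1.09 = 15.6104. B = V − Δ·S = 24.7230.
(0,0): S=37.0000. Δ = (V_up−V_dn)/(S_up−S_dn) = (15.6104−20.8897)/(41.4400−24.0500) = -0.3036. V = [p*·15.6104 + (1−p*)·20.8897]/1.09 = 14.6306. B = V − Δ·S = 25.8631.
Self-financing check: at every node Δ·S+B equals the discounted successor values.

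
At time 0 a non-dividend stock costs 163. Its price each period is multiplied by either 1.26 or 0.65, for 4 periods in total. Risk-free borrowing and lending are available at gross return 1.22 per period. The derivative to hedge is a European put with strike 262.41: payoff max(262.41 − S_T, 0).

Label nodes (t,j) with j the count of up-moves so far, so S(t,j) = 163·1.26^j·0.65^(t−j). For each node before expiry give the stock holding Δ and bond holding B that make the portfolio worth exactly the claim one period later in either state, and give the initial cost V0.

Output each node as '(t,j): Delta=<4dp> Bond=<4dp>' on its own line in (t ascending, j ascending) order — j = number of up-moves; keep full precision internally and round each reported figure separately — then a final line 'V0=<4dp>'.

(0,0): Delta=-0.3293 Bond=60.2021
(1,0): Delta=-1.0000 Bond=144.5110
(1,1): Delta=-0.3050 Bond=68.4595
(2,0): Delta=-1.0000 Bond=176.3034
(2,1): Delta=-1.0000 Bond=176.3034
(2,2): Delta=-0.2798 Bond=77.0095
(3,0): Delta=-1.0000 Bond=215.0902
(3,1): Delta=-1.0000 Bond=215.0902
(3,2): Delta=-1.0000 Bond=215.0902
(3,3): Delta=-0.2537 Bond=85.4507
V0=6.5320

No-arbitrage ⇒ martingale measure with p* = (R−d)/(u−d) = 0.9344.
Terminal values V(4,·): V(4,0)=233.3135, V(4,1)=206.0075, V(4,2)=153.0760, V(4,3)=50.4702, V(4,4)=0.0000
(3,0): S=44.7639. Δ = (V_up−V_dn)/(S_up−S_dn) = (206.0075−233.3135)/(56.4025−29.0965) = -1.0000. V = [p*·206.0075 + (1−p*)·233.3135]/1.22 = 170.3263. B = V − Δ·S = 215.0902.
(3,1): S=86.7731. Δ = (V_up−V_dn)/(S_up−S_dn) = (153.0760−206.0075)/(109.3340−56.4025) = -1.0000. V = [p*·153.0760 + (1−p*)·206.0075]/1.22 = 128.3171. B = V − Δ·S = 215.0902.
(3,2): S=168.2062. Δ = (V_up−V_dn)/(S_up−S_dn) = (50.4702−153.0760)/(211.9398−109.3340) = -1.0000. V = [p*·50.4702 + (1−p*)·153.0760]/1.22 = 46.8839. B = V − Δ·S = 215.0902.
(3,3): S=326.0613. Δ = (V_up−V_dn)/(S_up−S_dn) = (0.0000−50.4702)/(410.8372−211.9398) = -0.2537. V = [p*·0.0000 + (1−p*)·50.4702]/1.22 = 2.7127. B = V − Δ·S = 85.4507.
(2,0): S=68.8675. Δ = (V_up−V_dn)/(S_up−S_dn) = (128.3171−170.3263)/(86.7731−44.7639) = -1.0000. V = [p*·128.3171 + (1−p*)·170.3263]/1.22 = 107.4359. B = V − Δ·S = 176.3034.
(2,1): S=133.4970. Δ = (V_up−V_dn)/(S_up−S_dn) = (46.8839−128.3171)/(168.2062−86.7731) = -1.0000. V = [p*·46.8839 + (1−p*)·128.3171]/1.22 = 42.8064. B = V − Δ·S = 176.3034.
(2,2): S=258.7788. Δ = (V_up−V_dn)/(S_up−S_dn) = (2.7127−46.8839)/(326.0613−168.2062) = -0.2798. V = [p*·2.7127 + (1−p*)·46.8839]/1.22 = 4.5977. B = V − Δ·S = 77.0095.
(1,0): S=105.9500. Δ = (V_up−V_dn)/(S_up−S_dn) = (42.8064−107.4359)/(133.4970−68.8675) = -1.0000. V = [p*·42.8064 + (1−p*)·107.4359]/1.22 = 38.5610. B = V − Δ·S = 144.5110.
(1,1): S=205.3800. Δ = (V_up−V_dn)/(S_up−S_dn) = (4.5977−42.8064)/(258.7788−133.4970) = -0.3050. V = [p*·4.5977 + (1−p*)·42.8064]/1.22 = 5.8223. B = V − Δ·S = 68.4595.
(0,0): S=163.0000. Δ = (V_up−V_dn)/(S_up−S_dn) = (5.8223−38.5610)/(205.3800−105.9500) = -0.3293. V = [p*·5.8223 + (1−p*)·38.5610]/1.22 = 6.5320. B = V − Δ·S = 60.2021.
The time-0 hedge costs 6.5320, which is the no-arbitrage price.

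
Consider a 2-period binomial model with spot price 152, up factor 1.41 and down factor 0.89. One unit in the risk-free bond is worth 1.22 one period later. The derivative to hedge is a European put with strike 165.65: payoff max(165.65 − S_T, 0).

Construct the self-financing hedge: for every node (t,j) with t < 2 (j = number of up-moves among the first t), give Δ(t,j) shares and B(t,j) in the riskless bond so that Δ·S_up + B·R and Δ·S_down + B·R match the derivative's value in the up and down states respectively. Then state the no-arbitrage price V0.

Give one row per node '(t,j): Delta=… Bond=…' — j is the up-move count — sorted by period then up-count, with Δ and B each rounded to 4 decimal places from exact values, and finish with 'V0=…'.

The replicating-portfolio and risk-neutral prices coincide; use p* = (1.22−0.89)/(1.41−0.89) = 0.6346 for the latter.
Terminal payoffs: V(2,0)=45.2508, V(2,1)=0.0000, V(2,2)=0.0000
  t=1,j=0: stock 135.2800 → up 190.7448 (V=0.0000), down 120.3992 (V=45.2508). Price 13.5524; hedge Δ=-0.6433, bond B=100.5732.
  t=1,j=1: stock 214.3200 → up 302.1912 (V=0.0000), down 190.7448 (V=0.0000). Price 0.0000; hedge Δ=0.0000, bond B=0.0000.
  t=0,j=0: stock 152.0000 → up 214.3200 (V=0.0000), down 135.2800 (V=13.5524). Price 4.0589; hedge Δ=-0.1715, bond B=30.1212.
The time-0 hedge costs 4.0589, which is the no-arbitrage price.

(0,0): Delta=-0.1715 Bond=30.1212
(1,0): Delta=-0.6433 Bond=100.5732
(1,1): Delta=0.0000 Bond=0.0000
V0=4.0589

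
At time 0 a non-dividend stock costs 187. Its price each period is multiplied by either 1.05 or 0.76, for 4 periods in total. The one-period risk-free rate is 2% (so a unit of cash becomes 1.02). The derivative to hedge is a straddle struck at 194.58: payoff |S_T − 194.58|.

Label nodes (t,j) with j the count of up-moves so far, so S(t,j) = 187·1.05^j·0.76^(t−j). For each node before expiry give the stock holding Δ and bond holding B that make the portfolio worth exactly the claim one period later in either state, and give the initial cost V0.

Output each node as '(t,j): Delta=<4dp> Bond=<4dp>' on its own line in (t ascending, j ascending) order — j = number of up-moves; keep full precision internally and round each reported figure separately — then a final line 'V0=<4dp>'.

Under the risk-neutral measure, an up-move has probability p* = (R−d)/(u−d) = 0.8966 and values discount at R = 1.02.
Terminal payoffs: V(4,0)=132.1927, V(4,1)=108.3871, V(4,2)=75.4977, V(4,3)=30.0583, V(4,4)=32.7197
Node (3,0) S=82.0885: V=(p*·108.3871+(1−p*)·132.1927)/1.02=108.6762; Δ=(108.3871−132.1927)/(86.1929−62.3873)=-1.0000; B=V−Δ·S=190.7647
Node (3,1) S=113.4118: V=(p*·75.4977+(1−p*)·108.3871)/1.02=77.3529; Δ=(75.4977−108.3871)/(119.0823−86.1929)=-1.0000; B=V−Δ·S=190.7647
Node (3,2) S=156.6873: V=(p*·30.0583+(1−p*)·75.4977)/1.02=34.0774; Δ=(30.0583−75.4977)/(164.5217−119.0823)=-1.0000; B=V−Δ·S=190.7647
Node (3,3) S=216.4759: V=(p*·32.7197+(1−p*)·30.0583)/1.02=31.8082; Δ=(32.7197−30.0583)/(227.2997−164.5217)=0.0424; B=V−Δ·S=22.6312
Node (2,0) S=108.0112: V=(p*·77.3529+(1−p*)·108.6762)/1.02=79.0130; Δ=(77.3529−108.6762)/(113.4118−82.0885)=-1.0000; B=V−Δ·S=187.0242
Node (2,1) S=149.2260: V=(p*·34.0774+(1−p*)·77.3529)/1.02=37.7982; Δ=(34.0774−77.3529)/(156.6873−113.4118)=-1.0000; B=V−Δ·S=187.0242
Node (2,2) S=206.1675: V=(p*·31.8082+(1−p*)·34.0774)/1.02=31.4146; Δ=(31.8082−34.0774)/(216.4759−156.6873)=-0.0380; B=V−Δ·S=39.2395
Node (1,0) S=142.1200: V=(p*·37.7982+(1−p*)·79.0130)/1.02=41.2371; Δ=(37.7982−79.0130)/(149.2260−108.0112)=-1.0000; B=V−Δ·S=183.3571
Node (1,1) S=196.3500: V=(p*·31.4146+(1−p*)·37.7982)/1.02=31.4461; Δ=(31.4146−37.7982)/(206.1675−149.2260)=-0.1121; B=V−Δ·S=53.4584
Node (0,0) S=187.0000: V=(p*·31.4461+(1−p*)·41.2371)/1.02=31.8225; Δ=(31.4461−41.2371)/(196.3500−142.1200)=-0.1805; B=V−Δ·S=65.5845
Self-financing check: at every node Δ·S+B equals the discounted successor values.

(0,0): Delta=-0.1805 Bond=65.5845
(1,0): Delta=-1.0000 Bond=183.3571
(1,1): Delta=-0.1121 Bond=53.4584
(2,0): Delta=-1.0000 Bond=187.0242
(2,1): Delta=-1.0000 Bond=187.0242
(2,2): Delta=-0.0380 Bond=39.2395
(3,0): Delta=-1.0000 Bond=190.7647
(3,1): Delta=-1.0000 Bond=190.7647
(3,2): Delta=-1.0000 Bond=190.7647
(3,3): Delta=0.0424 Bond=22.6312
V0=31.8225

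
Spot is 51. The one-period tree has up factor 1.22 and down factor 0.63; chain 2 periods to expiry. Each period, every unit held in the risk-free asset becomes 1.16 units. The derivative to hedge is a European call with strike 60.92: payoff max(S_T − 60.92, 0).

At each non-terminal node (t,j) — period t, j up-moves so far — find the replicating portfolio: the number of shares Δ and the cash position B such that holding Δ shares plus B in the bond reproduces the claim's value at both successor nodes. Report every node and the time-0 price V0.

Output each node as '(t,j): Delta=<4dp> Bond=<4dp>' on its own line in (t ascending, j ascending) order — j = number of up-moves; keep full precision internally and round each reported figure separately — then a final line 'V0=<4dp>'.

(0,0): Delta=0.3857 Bond=-10.6844
(1,0): Delta=0.0000 Bond=0.0000
(1,1): Delta=0.4083 Bond=-13.7970
V0=8.9885

Risk-neutral probability p* = (R−d)/(u−d) = (1.16−0.63)/(1.22−0.63) = 0.8983.
Terminal values V(2,·): V(2,0)=0.0000, V(2,1)=0.0000, V(2,2)=14.9884
  t=1,j=0: stock 32.1300 → up 39.1986 (V=0.0000), down 20.2419 (V=0.0000). Price 0.0000; hedge Δ=0.0000, bond B=0.0000.
  t=1,j=1: stock 62.2200 → up 75.9084 (V=14.9884), down 39.1986 (V=0.0000). Price 11.6070; hedge Δ=0.4083, bond B=-13.7970.
  t=0,j=0: stock 51.0000 → up 62.2200 (V=11.6070), down 32.1300 (V=0.0000). Price 8.9885; hedge Δ=0.3857, bond B=-10.6844.
Check: Δ(0,0)·S0 + B(0,0) = 8.9885 = V0.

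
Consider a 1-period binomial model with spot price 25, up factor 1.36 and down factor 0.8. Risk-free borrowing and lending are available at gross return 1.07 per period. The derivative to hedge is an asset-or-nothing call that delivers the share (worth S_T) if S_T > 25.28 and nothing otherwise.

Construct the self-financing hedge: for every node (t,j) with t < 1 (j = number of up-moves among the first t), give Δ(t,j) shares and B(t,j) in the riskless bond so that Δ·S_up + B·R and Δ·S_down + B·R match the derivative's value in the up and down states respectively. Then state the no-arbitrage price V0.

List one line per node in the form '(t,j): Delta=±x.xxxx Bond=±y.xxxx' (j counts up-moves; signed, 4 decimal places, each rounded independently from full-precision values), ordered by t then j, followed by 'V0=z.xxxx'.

The replicating-portfolio and risk-neutral prices coincide; use p* = (1.07−0.8)/(1.36−0.8) = 0.4821 for the latter.
At expiry t=1: V(1,0)=0.0000, V(1,1)=34.0000
(0,0): S=25.0000. Δ = (V_up−V_dn)/(S_up−S_dn) = (34.0000−0.0000)/(34.0000−20.0000) = 2.4286. V = [p*·34.0000 + (1−p*)·0.0000]/1.07 = 15.3204. B = V − Δ·S = -45.3939.
Each (Δ,B) replicates both successor values, so the strategy is self-financing and V0 is arbitrage-free.

(0,0): Delta=2.4286 Bond=-45.3939
V0=15.3204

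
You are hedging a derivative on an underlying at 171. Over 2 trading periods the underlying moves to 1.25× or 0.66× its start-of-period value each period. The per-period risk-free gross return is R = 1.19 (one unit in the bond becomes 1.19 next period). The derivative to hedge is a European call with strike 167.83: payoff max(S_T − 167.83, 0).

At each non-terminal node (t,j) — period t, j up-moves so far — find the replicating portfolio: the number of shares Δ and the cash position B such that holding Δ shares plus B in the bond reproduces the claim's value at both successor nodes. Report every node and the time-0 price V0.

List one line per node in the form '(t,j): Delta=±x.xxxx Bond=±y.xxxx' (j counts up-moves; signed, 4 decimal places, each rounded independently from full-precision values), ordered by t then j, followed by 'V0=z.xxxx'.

Since d<R<u, set p* = (R−d)/(u−d) = 0.8983; price each node as the discounted p*-expectation of its children.
Terminal payoffs: V(2,0)=0.0000, V(2,1)=0.0000, V(2,2)=99.3575
  t=1,j=0: stock 112.8600 → up 141.0750 (V=0.0000), down 74.4876 (V=0.0000). Price 0.0000; hedge Δ=0.0000, bond B=0.0000.
  t=1,j=1: stock 213.7500 → up 267.1875 (V=99.3575), down 141.0750 (V=0.0000). Price 75.0028; hedge Δ=0.7878, bond B=-93.3997.
  t=0,j=0: stock 171.0000 → up 213.7500 (V=75.0028), down 112.8600 (V=0.0000). Price 56.6180; hedge Δ=0.7434, bond B=-70.5054.
Check: Δ(0,0)·S0 + B(0,0) = 56.6180 = V0.

(0,0): Delta=0.7434 Bond=-70.5054
(1,0): Delta=0.0000 Bond=0.0000
(1,1): Delta=0.7878 Bond=-93.3997
V0=56.6180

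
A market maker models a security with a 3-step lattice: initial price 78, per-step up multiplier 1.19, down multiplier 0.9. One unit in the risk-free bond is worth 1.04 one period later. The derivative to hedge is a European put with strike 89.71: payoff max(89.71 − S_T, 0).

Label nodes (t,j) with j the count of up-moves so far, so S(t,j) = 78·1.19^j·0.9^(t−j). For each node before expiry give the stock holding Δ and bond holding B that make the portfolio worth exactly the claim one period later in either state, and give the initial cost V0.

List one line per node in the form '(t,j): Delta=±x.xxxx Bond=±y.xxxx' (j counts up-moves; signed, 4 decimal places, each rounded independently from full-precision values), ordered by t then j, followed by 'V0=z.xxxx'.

(0,0): Delta=-0.4969 Bond=47.7999
(1,0): Delta=-0.7788 Bond=69.5053
(1,1): Delta=-0.2684 Bond=28.5046
(2,0): Delta=-1.0000 Bond=86.2596
(2,1): Delta=-0.5996 Bond=57.3133
(2,2): Delta=0.0000 Bond=0.0000
V0=9.0445

No-arbitrage ⇒ martingale measure with p* = (R−d)/(u−d) = 0.4828.
Payoff layer (t=3): V(3,0)=32.8480, V(3,1)=14.5258, V(3,2)=0.0000, V(3,3)=0.0000
  t=2,j=0: stock 63.1800 → up 75.1842 (V=14.5258), down 56.8620 (V=32.8480). Price 23.0796; hedge Δ=-1.0000, bond B=86.2596.
  t=2,j=1: stock 83.5380 → up 99.4102 (V=0.0000), down 75.1842 (V=14.5258). Price 7.2244; hedge Δ=-0.5996, bond B=57.3133.
  t=2,j=2: stock 110.4558 → up 131.4424 (V=0.0000), down 99.4102 (V=0.0000). Price 0.0000; hedge Δ=0.0000, bond B=0.0000.
  t=1,j=0: stock 70.2000 → up 83.5380 (V=7.2244), down 63.1800 (V=23.0796). Price 14.8321; hedge Δ=-0.7788, bond B=69.5053.
  t=1,j=1: stock 92.8200 → up 110.4558 (V=0.0000), down 83.5380 (V=7.2244). Price 3.5930; hedge Δ=-0.2684, bond B=28.5046.
  t=0,j=0: stock 78.0000 → up 92.8200 (V=3.5930), down 70.2000 (V=14.8321). Price 9.0445; hedge Δ=-0.4969, bond B=47.7999.
Each (Δ,B) replicates both successor values, so the strategy is self-financing and V0 is arbitrage-free.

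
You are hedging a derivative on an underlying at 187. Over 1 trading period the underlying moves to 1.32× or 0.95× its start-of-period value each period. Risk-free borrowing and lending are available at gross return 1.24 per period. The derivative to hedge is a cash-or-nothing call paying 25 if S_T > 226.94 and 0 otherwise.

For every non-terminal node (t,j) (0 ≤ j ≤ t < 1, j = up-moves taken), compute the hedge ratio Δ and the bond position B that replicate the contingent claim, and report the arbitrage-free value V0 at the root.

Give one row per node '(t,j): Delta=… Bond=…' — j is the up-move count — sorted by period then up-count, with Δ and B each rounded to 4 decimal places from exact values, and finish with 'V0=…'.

The replicating-portfolio and risk-neutral prices coincide; use p* = (1.24−0.95)/(1.32−0.95) = 0.7838 for the latter.
Payoff layer (t=1): V(1,0)=0.0000, V(1,1)=25.0000
  t=0,j=0: stock 187.0000 → up 246.8400 (V=25.0000), down 177.6500 (V=0.0000). Price 15.8021; hedge Δ=0.3613, bond B=-51.7655.
Root portfolio cost Δ·187+B reproduces V0=15.8021.

(0,0): Delta=0.3613 Bond=-51.7655
V0=15.8021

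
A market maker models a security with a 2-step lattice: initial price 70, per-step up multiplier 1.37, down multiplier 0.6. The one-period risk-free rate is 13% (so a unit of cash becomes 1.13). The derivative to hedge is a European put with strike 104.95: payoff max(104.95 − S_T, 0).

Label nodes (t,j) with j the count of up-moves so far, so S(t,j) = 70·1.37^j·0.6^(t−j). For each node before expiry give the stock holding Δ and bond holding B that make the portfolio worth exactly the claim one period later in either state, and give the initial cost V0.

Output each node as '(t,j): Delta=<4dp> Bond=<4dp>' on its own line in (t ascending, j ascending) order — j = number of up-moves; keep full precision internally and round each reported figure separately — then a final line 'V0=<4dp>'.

Risk-neutral probability p* = (R−d)/(u−d) = (1.13−0.6)/(1.37−0.6) = 0.6883.
Terminal payoffs: V(2,0)=79.7500, V(2,1)=47.4100, V(2,2)=0.0000
  t=1,j=0: stock 42.0000 → up 57.5400 (V=47.4100), down 25.2000 (V=79.7500). Price 50.8761; hedge Δ=-1.0000, bond B=92.8761.
  t=1,j=1: stock 95.9000 → up 131.3830 (V=0.0000), down 57.5400 (V=47.4100). Price 13.0771; hedge Δ=-0.6420, bond B=74.6485.
  t=0,j=0: stock 70.0000 → up 95.9000 (V=13.0771), down 42.0000 (V=50.8761). Price 21.9988; hedge Δ=-0.7013, bond B=71.0884.
Check: Δ(0,0)·S0 + B(0,0) = 21.9988 = V0.

(0,0): Delta=-0.7013 Bond=71.0884
(1,0): Delta=-1.0000 Bond=92.8761
(1,1): Delta=-0.6420 Bond=74.6485
V0=21.9988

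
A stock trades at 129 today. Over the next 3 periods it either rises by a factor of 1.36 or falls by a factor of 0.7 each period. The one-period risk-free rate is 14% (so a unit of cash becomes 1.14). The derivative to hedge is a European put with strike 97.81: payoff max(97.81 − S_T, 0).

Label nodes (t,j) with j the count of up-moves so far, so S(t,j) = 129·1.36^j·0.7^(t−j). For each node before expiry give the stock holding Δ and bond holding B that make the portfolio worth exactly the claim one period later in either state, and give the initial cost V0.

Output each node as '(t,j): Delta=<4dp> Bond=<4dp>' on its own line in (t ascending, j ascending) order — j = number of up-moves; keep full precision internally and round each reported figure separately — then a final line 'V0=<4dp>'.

No-arbitrage ⇒ martingale measure with p* = (R−d)/(u−d) = 0.6667.
Terminal payoffs: V(3,0)=53.5630, V(3,1)=11.8444, V(3,2)=0.0000, V(3,3)=0.0000
Node (2,0) S=63.2100: V=(p*·11.8444+(1−p*)·53.5630)/1.14=22.5882; Δ=(11.8444−53.5630)/(85.9656−44.2470)=-1.0000; B=V−Δ·S=85.7982
Node (2,1) S=122.8080: V=(p*·0.0000+(1−p*)·11.8444)/1.14=3.4633; Δ=(0.0000−11.8444)/(167.0189−85.9656)=-0.1461; B=V−Δ·S=21.4093
Node (2,2) S=238.5984: V=(p*·0.0000+(1−p*)·0.0000)/1.14=0.0000; Δ=(0.0000−0.0000)/(324.4938−167.0189)=0.0000; B=V−Δ·S=0.0000
Node (1,0) S=90.3000: V=(p*·3.4633+(1−p*)·22.5882)/1.14=8.6301; Δ=(3.4633−22.5882)/(122.8080−63.2100)=-0.3209; B=V−Δ·S=37.6073
Node (1,1) S=175.4400: V=(p*·0.0000+(1−p*)·3.4633)/1.14=1.0127; Δ=(0.0000−3.4633)/(238.5984−122.8080)=-0.0299; B=V−Δ·S=6.2600
Node (0,0) S=129.0000: V=(p*·1.0127+(1−p*)·8.6301)/1.14=3.1156; Δ=(1.0127−8.6301)/(175.4400−90.3000)=-0.0895; B=V−Δ·S=14.6571
Root portfolio cost Δ·129+B reproduces V0=3.1156.

(0,0): Delta=-0.0895 Bond=14.6571
(1,0): Delta=-0.3209 Bond=37.6073
(1,1): Delta=-0.0299 Bond=6.2600
(2,0): Delta=-1.0000 Bond=85.7982
(2,1): Delta=-0.1461 Bond=21.4093
(2,2): Delta=0.0000 Bond=0.0000
V0=3.1156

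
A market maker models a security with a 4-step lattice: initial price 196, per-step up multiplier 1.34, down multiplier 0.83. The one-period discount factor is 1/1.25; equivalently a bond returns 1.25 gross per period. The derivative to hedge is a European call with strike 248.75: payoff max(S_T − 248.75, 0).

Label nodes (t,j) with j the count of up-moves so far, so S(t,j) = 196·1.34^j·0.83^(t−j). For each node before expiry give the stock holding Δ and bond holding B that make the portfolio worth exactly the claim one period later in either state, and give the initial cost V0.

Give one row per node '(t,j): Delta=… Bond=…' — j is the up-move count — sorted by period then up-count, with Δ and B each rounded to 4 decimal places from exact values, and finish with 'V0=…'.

The replicating-portfolio and risk-neutral prices coincide; use p* = (1.25−0.83)/(1.34−0.83) = 0.8235 for the latter.
At expiry t=4: V(4,0)=0.0000, V(4,1)=0.0000, V(4,2)=0.0000, V(4,3)=142.6750, V(4,4)=383.1892
  t=3,j=0: stock 112.0703 → up 150.1741 (V=0.0000), down 93.0183 (V=0.0000). Price 0.0000; hedge Δ=0.0000, bond B=0.0000.
  t=3,j=1: stock 180.9327 → up 242.4498 (V=0.0000), down 150.1741 (V=0.0000). Price 0.0000; hedge Δ=0.0000, bond B=0.0000.
  t=3,j=2: stock 292.1082 → up 391.4250 (V=142.6750), down 242.4498 (V=0.0000). Price 93.9976; hedge Δ=0.9577, bond B=-185.7573.
  t=3,j=3: stock 471.5964 → up 631.9392 (V=383.1892), down 391.4250 (V=142.6750). Price 272.5964; hedge Δ=1.0000, bond B=-199.0000.
  t=2,j=0: stock 135.0244 → up 180.9327 (V=0.0000), down 112.0703 (V=0.0000). Price 0.0000; hedge Δ=0.0000, bond B=0.0000.
  t=2,j=1: stock 217.9912 → up 292.1082 (V=93.9976), down 180.9327 (V=0.0000). Price 61.9279; hedge Δ=0.8455, bond B=-122.3812.
  t=2,j=2: stock 351.9376 → up 471.5964 (V=272.5964), down 292.1082 (V=93.9976). Price 192.8632; hedge Δ=0.9950, bond B=-157.3304.
  t=1,j=0: stock 162.6800 → up 217.9912 (V=61.9279), down 135.0244 (V=0.0000). Price 40.7995; hedge Δ=0.7464, bond B=-80.6276.
  t=1,j=1: stock 262.6400 → up 351.9376 (V=192.8632), down 217.9912 (V=61.9279). Price 135.8055; hedge Δ=0.9775, bond B=-120.9303.
  t=0,j=0: stock 196.0000 → up 262.6400 (V=135.8055), down 162.6800 (V=40.7995). Price 95.2318; hedge Δ=0.9504, bond B=-91.0545.
Root portfolio cost Δ·196+B reproduces V0=95.2318.

(0,0): Delta=0.9504 Bond=-91.0545
(1,0): Delta=0.7464 Bond=-80.6276
(1,1): Delta=0.9775 Bond=-120.9303
(2,0): Delta=0.0000 Bond=0.0000
(2,1): Delta=0.8455 Bond=-122.3812
(2,2): Delta=0.9950 Bond=-157.3304
(3,0): Delta=0.0000 Bond=0.0000
(3,1): Delta=0.0000 Bond=0.0000
(3,2): Delta=0.9577 Bond=-185.7573
(3,3): Delta=1.0000 Bond=-199.0000
V0=95.2318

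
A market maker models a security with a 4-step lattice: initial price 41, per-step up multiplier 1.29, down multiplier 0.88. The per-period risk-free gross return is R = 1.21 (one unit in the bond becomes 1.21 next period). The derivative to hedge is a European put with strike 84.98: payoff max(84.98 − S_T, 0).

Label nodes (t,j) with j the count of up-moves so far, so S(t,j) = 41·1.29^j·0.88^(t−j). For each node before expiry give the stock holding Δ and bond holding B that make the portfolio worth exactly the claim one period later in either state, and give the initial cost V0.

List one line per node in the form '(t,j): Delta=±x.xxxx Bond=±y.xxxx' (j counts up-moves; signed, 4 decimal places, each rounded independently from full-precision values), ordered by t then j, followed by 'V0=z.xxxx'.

Under the risk-neutral measure, an up-move has probability p* = (R−d)/(u−d) = 0.8049 and values discount at R = 1.21.
At expiry t=4: V(4,0)=60.3925, V(4,1)=48.9369, V(4,2)=32.1442, V(4,3)=7.5275, V(4,4)=0.0000
(3,0): S=27.9404. Δ = (V_up−V_dn)/(S_up−S_dn) = (48.9369−60.3925)/(36.0431−24.5875) = -1.0000. V = [p*·48.9369 + (1−p*)·60.3925]/1.21 = 42.2911. B = V − Δ·S = 70.2314.
(3,1): S=40.9580. Δ = (V_up−V_dn)/(S_up−S_dn) = (32.1442−48.9369)/(52.8358−36.0431) = -1.0000. V = [p*·32.1442 + (1−p*)·48.9369]/1.21 = 29.2734. B = V − Δ·S = 70.2314.
(3,2): S=60.0407. Δ = (V_up−V_dn)/(S_up−S_dn) = (7.5275−32.1442)/(77.4525−52.8358) = -1.0000. V = [p*·7.5275 + (1−p*)·32.1442]/1.21 = 10.1907. B = V − Δ·S = 70.2314.
(3,3): S=88.0142. Δ = (V_up−V_dn)/(S_up−S_dn) = (0.0000−7.5275)/(113.5384−77.4525) = -0.2086. V = [p*·0.0000 + (1−p*)·7.5275]/1.21 = 1.2139. B = V − Δ·S = 19.5735.
(2,0): S=31.7504. Δ = (V_up−V_dn)/(S_up−S_dn) = (29.2734−42.2911)/(40.9580−27.9404) = -1.0000. V = [p*·29.2734 + (1−p*)·42.2911]/1.21 = 26.2921. B = V − Δ·S = 58.0425.
(2,1): S=46.5432. Δ = (V_up−V_dn)/(S_up−S_dn) = (10.1907−29.2734)/(60.0407−40.9580) = -1.0000. V = [p*·10.1907 + (1−p*)·29.2734]/1.21 = 11.4993. B = V − Δ·S = 58.0425.
(2,2): S=68.2281. Δ = (V_up−V_dn)/(S_up−S_dn) = (1.2139−10.1907)/(88.0142−60.0407) = -0.3209. V = [p*·1.2139 + (1−p*)·10.1907]/1.21 = 2.4508. B = V − Δ·S = 24.3454.
(1,0): S=36.0800. Δ = (V_up−V_dn)/(S_up−S_dn) = (11.4993−26.2921)/(46.5432−31.7504) = -1.0000. V = [p*·11.4993 + (1−p*)·26.2921]/1.21 = 11.8890. B = V − Δ·S = 47.9690.
(1,1): S=52.8900. Δ = (V_up−V_dn)/(S_up−S_dn) = (2.4508−11.4993)/(68.2281−46.5432) = -0.4173. V = [p*·2.4508 + (1−p*)·11.4993]/1.21 = 3.4846. B = V − Δ·S = 25.5541.
(0,0): S=41.0000. Δ = (V_up−V_dn)/(S_up−S_dn) = (3.4846−11.8890)/(52.8900−36.0800) = -0.5000. V = [p*·3.4846 + (1−p*)·11.8890]/1.21 = 4.2351. B = V − Δ·S = 24.7337.
Self-financing check: at every node Δ·S+B equals the discounted successor values.

(0,0): Delta=-0.5000 Bond=24.7337
(1,0): Delta=-1.0000 Bond=47.9690
(1,1): Delta=-0.4173 Bond=25.5541
(2,0): Delta=-1.0000 Bond=58.0425
(2,1): Delta=-1.0000 Bond=58.0425
(2,2): Delta=-0.3209 Bond=24.3454
(3,0): Delta=-1.0000 Bond=70.2314
(3,1): Delta=-1.0000 Bond=70.2314
(3,2): Delta=-1.0000 Bond=70.2314
(3,3): Delta=-0.2086 Bond=19.5735
V0=4.2351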